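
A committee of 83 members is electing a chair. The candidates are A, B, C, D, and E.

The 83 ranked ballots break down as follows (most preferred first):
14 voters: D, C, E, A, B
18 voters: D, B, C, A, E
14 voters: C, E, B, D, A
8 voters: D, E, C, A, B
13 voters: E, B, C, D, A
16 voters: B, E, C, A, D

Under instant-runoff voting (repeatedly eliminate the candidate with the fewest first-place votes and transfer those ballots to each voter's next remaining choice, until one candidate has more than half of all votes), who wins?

Round 1: A 0, B 16, C 14, D 40, E 13. A eliminated.
Round 2: B 16, C 14, D 40, E 13. E eliminated.
Round 3: B 29, C 14, D 40. C eliminated.
Round 4: B 43, D 40. B has a majority (≥42).

B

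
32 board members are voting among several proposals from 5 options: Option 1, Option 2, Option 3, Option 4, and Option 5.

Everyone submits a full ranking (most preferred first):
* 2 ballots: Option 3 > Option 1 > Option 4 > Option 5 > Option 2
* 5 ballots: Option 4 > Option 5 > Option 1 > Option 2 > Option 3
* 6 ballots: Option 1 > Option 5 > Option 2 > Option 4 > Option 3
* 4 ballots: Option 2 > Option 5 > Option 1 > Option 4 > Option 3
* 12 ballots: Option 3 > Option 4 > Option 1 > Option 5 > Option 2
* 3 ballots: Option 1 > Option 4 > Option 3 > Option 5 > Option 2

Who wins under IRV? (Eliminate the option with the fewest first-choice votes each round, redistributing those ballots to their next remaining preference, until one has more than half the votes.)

Option 1

Round 1: Option 1 9, Option 2 4, Option 3 14, Option 4 5, Option 5 0. Option 5 eliminated.
Round 2: Option 1 9, Option 2 4, Option 3 14, Option 4 5. Option 2 eliminated.
Round 3: Option 1 13, Option 3 14, Option 4 5. Option 4 eliminated.
Round 4: Option 1 18, Option 3 14. Option 1 has a majority (≥17).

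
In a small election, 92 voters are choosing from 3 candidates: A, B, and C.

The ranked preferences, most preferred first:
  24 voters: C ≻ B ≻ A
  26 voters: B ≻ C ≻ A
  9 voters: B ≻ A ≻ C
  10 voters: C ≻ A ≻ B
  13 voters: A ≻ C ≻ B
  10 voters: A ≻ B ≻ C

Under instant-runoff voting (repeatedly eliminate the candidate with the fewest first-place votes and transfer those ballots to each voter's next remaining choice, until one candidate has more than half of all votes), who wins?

Round 1: A 23, B 35, C 34. A eliminated.
Round 2: B 45, C 47. C has a majority (≥47).

C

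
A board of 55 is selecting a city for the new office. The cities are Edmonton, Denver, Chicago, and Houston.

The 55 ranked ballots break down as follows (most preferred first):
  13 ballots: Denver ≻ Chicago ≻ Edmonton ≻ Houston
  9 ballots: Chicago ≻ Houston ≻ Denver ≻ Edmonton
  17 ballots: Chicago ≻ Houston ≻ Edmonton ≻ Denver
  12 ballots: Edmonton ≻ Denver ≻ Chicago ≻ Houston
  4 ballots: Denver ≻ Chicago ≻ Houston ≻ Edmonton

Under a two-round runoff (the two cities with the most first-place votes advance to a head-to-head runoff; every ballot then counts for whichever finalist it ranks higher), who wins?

Denver

Round 1 first-place votes: Edmonton 12, Denver 17, Chicago 26, Houston 0. Chicago and Denver advance.
Runoff: Chicago is ranked above Denver on 26 ballots, Denver above Chicago on 29.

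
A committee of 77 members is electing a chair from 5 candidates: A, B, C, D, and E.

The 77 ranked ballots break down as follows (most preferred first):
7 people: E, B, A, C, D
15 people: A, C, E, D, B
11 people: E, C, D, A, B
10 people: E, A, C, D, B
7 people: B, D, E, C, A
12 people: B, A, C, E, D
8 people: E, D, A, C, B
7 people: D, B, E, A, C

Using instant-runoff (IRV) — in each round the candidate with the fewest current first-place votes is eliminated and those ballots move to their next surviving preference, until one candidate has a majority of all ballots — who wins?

E

Round 1: A 15, B 19, C 0, D 7, E 36. C eliminated.
Round 2: A 15, B 19, D 7, E 36. D eliminated.
Round 3: A 15, B 26, E 36. A eliminated.
Round 4: B 26, E 51. E has a majority (≥39).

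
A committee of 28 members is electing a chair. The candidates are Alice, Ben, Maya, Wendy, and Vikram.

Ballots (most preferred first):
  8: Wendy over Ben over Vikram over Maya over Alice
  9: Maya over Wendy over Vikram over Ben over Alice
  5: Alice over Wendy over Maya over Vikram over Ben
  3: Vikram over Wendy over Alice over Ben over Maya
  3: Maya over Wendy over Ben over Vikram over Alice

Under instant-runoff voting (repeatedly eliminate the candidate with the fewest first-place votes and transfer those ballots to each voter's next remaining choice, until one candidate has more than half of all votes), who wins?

Wendy

Round 1: Alice 5, Ben 0, Maya 12, Wendy 8, Vikram 3. Ben eliminated.
Round 2: Alice 5, Maya 12, Wendy 8, Vikram 3. Vikram eliminated.
Round 3: Alice 5, Maya 12, Wendy 11. Alice eliminated.
Round 4: Maya 12, Wendy 16. Wendy has a majority (≥15).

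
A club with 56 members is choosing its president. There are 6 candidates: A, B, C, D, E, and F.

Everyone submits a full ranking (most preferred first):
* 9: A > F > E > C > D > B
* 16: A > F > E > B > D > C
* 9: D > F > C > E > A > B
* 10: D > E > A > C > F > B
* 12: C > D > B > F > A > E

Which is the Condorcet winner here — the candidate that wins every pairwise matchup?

D

D vs A: 31–25
D vs B: 40–16
D vs C: 35–21
D vs E: 31–25
D vs F: 31–25
D beats every other candidate.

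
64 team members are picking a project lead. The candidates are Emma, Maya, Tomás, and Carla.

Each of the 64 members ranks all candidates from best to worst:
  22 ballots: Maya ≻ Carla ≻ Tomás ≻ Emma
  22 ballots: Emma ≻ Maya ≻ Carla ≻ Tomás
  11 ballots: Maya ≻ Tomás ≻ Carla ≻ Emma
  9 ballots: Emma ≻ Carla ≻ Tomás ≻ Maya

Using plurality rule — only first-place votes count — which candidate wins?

First-place votes: Emma 31, Maya 33, Tomás 0, Carla 0.

Maya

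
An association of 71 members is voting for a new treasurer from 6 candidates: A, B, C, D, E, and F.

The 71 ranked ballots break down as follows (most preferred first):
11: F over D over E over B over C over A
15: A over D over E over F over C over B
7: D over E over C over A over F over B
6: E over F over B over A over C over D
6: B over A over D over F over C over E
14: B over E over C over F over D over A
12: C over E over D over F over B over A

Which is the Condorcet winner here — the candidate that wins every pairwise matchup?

D vs A: 44–27
D vs B: 45–26
D vs C: 39–32
D vs E: 39–32
D vs F: 40–31
D beats every other candidate.

D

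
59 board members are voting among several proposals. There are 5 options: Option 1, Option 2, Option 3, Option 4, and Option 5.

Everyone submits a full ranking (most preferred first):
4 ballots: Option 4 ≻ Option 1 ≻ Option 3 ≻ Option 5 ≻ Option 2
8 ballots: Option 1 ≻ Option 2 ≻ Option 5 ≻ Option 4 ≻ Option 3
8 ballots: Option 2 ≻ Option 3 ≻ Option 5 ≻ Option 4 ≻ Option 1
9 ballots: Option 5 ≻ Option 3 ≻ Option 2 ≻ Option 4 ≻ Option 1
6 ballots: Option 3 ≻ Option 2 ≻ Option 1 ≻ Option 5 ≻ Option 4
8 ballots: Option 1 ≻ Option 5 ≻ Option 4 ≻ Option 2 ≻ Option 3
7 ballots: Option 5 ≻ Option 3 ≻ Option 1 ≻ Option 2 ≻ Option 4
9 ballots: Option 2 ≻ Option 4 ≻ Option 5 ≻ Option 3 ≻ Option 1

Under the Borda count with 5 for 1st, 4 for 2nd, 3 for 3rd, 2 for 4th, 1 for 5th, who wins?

Option 5

Option 1: 4×4 + 8×5 + 8×1 + 9×1 + 6×3 + 8×5 + 7×3 + 9×1 = 161
Option 2: 4×1 + 8×4 + 8×5 + 9×3 + 6×4 + 8×2 + 7×2 + 9×5 = 202
Option 3: 4×3 + 8×1 + 8×4 + 9×4 + 6×5 + 8×1 + 7×4 + 9×2 = 172
Option 4: 4×5 + 8×2 + 8×2 + 9×2 + 6×1 + 8×3 + 7×1 + 9×4 = 143
Option 5: 4×2 + 8×3 + 8×3 + 9×5 + 6×2 + 8×4 + 7×5 + 9×3 = 207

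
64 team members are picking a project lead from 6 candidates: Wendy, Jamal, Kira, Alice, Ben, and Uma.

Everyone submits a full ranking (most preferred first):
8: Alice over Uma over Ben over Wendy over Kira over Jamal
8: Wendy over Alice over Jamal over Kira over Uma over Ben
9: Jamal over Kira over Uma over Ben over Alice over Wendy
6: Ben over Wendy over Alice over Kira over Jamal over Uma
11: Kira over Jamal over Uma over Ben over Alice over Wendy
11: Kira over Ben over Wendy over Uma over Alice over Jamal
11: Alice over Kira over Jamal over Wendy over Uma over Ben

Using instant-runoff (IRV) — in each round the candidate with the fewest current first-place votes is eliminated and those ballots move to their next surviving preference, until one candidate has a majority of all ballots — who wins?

Round 1: Wendy 8, Jamal 9, Kira 22, Alice 19, Ben 6, Uma 0. Uma eliminated.
Round 2: Wendy 8, Jamal 9, Kira 22, Alice 19, Ben 6. Ben eliminated.
Round 3: Wendy 14, Jamal 9, Kira 22, Alice 19. Jamal eliminated.
Round 4: Wendy 14, Kira 31, Alice 19. Wendy eliminated.
Round 5: Kira 31, Alice 33. Alice has a majority (≥33).

Alice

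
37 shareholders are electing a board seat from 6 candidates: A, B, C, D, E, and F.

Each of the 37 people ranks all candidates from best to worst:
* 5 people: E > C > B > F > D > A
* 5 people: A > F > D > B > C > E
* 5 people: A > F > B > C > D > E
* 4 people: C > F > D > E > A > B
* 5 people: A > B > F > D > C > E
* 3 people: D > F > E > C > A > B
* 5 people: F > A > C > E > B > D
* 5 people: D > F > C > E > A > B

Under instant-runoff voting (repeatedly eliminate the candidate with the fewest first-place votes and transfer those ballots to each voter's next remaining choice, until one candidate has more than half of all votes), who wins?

F

Round 1: A 15, B 0, C 4, D 8, E 5, F 5. B eliminated.
Round 2: A 15, C 4, D 8, E 5, F 5. C eliminated.
Round 3: A 15, D 8, E 5, F 9. E eliminated.
Round 4: A 15, D 8, F 14. D eliminated.
Round 5: A 15, F 22. F has a majority (≥19).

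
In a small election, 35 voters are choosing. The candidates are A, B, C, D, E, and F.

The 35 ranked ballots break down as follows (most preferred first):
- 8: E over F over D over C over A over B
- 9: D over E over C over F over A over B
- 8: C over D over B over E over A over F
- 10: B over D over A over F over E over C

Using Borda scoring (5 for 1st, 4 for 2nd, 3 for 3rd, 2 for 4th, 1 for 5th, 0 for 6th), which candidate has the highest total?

A: 8×1 + 9×1 + 8×1 + 10×3 = 55
B: 8×0 + 9×0 + 8×3 + 10×5 = 74
C: 8×2 + 9×3 + 8×5 + 10×0 = 83
D: 8×3 + 9×5 + 8×4 + 10×4 = 141
E: 8×5 + 9×4 + 8×2 + 10×1 = 102
F: 8×4 + 9×2 + 8×0 + 10×2 = 70

D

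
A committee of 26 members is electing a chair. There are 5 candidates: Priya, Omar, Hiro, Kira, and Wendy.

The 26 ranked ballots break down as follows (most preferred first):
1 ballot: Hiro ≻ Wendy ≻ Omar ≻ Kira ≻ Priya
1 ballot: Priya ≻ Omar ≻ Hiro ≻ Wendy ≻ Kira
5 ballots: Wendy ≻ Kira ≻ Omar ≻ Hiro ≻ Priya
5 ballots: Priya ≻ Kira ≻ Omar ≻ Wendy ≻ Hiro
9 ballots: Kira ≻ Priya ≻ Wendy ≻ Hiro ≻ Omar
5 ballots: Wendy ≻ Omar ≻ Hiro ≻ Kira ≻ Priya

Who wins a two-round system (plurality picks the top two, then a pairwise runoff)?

Kira

Round 1 first-place votes: Priya 6, Omar 0, Hiro 1, Kira 9, Wendy 10. Wendy and Kira advance.
Runoff: Wendy is ranked above Kira on 12 ballots, Kira above Wendy on 14.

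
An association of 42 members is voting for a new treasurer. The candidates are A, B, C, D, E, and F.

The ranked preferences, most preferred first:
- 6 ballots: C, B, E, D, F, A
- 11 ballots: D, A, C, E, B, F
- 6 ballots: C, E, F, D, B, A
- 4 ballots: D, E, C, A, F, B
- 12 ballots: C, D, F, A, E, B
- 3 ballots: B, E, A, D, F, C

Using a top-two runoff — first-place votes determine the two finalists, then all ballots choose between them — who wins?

C

Round 1 first-place votes: A 0, B 3, C 24, D 15, E 0, F 0. C and D advance.
Runoff: C is ranked above D on 24 ballots, D above C on 18.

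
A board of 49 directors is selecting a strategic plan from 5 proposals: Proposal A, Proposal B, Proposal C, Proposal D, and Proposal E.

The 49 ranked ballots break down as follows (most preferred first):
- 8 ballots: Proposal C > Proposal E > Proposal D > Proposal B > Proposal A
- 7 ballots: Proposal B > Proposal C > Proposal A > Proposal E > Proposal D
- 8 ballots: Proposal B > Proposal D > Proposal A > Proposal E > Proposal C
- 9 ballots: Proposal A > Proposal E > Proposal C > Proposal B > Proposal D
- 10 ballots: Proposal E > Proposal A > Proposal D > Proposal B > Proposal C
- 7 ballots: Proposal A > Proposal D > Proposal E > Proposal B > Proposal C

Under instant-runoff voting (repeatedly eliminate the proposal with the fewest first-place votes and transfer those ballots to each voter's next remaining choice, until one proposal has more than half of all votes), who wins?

Round 1: Proposal A 16, Proposal B 15, Proposal C 8, Proposal D 0, Proposal E 10. Proposal D eliminated.
Round 2: Proposal A 16, Proposal B 15, Proposal C 8, Proposal E 10. Proposal C eliminated.
Round 3: Proposal A 16, Proposal B 15, Proposal E 18. Proposal B eliminated.
Round 4: Proposal A 31, Proposal E 18. Proposal A has a majority (≥25).

Proposal A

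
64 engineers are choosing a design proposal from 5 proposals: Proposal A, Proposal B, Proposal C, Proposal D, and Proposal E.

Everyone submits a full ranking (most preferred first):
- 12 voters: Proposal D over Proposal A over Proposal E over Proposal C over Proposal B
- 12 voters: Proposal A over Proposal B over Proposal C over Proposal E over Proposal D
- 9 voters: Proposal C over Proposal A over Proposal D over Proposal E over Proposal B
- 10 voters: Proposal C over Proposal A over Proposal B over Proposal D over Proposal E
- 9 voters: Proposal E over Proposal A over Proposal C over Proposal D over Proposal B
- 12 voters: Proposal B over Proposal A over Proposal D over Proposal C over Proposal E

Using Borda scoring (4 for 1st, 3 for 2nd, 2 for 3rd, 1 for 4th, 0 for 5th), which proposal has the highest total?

Proposal A

Proposal A: 12×3 + 12×4 + 9×3 + 10×3 + 9×3 + 12×3 = 204
Proposal B: 12×0 + 12×3 + 9×0 + 10×2 + 9×0 + 12×4 = 104
Proposal C: 12×1 + 12×2 + 9×4 + 10×4 + 9×2 + 12×1 = 142
Proposal D: 12×4 + 12×0 + 9×2 + 10×1 + 9×1 + 12×2 = 109
Proposal E: 12×2 + 12×1 + 9×1 + 10×0 + 9×4 + 12×0 = 81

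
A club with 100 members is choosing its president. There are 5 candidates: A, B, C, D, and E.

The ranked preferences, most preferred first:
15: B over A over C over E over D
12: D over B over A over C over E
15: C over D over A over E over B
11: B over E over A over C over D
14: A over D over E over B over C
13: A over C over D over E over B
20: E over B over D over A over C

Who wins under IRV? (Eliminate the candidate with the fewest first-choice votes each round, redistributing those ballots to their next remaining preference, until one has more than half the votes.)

Round 1: A 27, B 26, C 15, D 12, E 20. D eliminated.
Round 2: A 27, B 38, C 15, E 20. C eliminated.
Round 3: A 42, B 38, E 20. E eliminated.
Round 4: A 42, B 58. B has a majority (≥51).

B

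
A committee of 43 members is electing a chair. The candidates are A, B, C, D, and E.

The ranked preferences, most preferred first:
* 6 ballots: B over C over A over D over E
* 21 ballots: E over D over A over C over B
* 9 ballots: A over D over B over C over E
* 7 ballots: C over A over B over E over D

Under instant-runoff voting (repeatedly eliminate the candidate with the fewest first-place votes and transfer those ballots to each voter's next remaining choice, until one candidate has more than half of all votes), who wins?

Round 1: A 9, B 6, C 7, D 0, E 21. D eliminated.
Round 2: A 9, B 6, C 7, E 21. B eliminated.
Round 3: A 9, C 13, E 21. A eliminated.
Round 4: C 22, E 21. C has a majority (≥22).

C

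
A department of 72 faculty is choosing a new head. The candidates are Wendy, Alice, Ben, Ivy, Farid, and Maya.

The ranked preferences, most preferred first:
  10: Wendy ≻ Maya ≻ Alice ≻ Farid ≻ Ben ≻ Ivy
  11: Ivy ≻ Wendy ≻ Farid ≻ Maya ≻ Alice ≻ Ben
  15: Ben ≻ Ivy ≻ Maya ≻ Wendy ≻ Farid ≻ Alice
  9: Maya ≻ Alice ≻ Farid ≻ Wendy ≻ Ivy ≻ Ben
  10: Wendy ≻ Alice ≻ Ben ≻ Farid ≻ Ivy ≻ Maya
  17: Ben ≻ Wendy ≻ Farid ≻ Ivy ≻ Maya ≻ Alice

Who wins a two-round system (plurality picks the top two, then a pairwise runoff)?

Wendy

Round 1 first-place votes: Wendy 20, Alice 0, Ben 32, Ivy 11, Farid 0, Maya 9. Ben and Wendy advance.
Runoff: Ben is ranked above Wendy on 32 ballots, Wendy above Ben on 40.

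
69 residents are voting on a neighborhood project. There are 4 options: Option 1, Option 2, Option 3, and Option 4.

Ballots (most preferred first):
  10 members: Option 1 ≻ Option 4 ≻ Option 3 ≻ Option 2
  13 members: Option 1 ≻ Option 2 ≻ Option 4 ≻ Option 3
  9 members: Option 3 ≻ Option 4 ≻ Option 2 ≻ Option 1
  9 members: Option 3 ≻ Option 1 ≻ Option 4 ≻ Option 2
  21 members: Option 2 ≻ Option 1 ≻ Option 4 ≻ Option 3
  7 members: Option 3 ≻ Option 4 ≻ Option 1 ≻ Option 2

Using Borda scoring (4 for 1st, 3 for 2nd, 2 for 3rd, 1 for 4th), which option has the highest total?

Option 1

Option 1: 10×4 + 13×4 + 9×1 + 9×3 + 21×3 + 7×2 = 205
Option 2: 10×1 + 13×3 + 9×2 + 9×1 + 21×4 + 7×1 = 167
Option 3: 10×2 + 13×1 + 9×4 + 9×4 + 21×1 + 7×4 = 154
Option 4: 10×3 + 13×2 + 9×3 + 9×2 + 21×2 + 7×3 = 164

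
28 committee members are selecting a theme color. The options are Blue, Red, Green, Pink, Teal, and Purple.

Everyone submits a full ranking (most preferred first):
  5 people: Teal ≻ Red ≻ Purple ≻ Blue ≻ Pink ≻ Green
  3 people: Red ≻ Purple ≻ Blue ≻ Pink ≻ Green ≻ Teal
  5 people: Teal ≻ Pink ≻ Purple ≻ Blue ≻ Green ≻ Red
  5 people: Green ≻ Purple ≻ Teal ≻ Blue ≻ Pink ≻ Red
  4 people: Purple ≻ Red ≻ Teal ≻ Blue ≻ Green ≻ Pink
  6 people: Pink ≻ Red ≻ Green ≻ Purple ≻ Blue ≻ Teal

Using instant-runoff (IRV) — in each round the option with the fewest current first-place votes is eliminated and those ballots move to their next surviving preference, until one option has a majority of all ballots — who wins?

Round 1: Blue 0, Red 3, Green 5, Pink 6, Teal 10, Purple 4. Blue eliminated.
Round 2: Red 3, Green 5, Pink 6, Teal 10, Purple 4. Red eliminated.
Round 3: Green 5, Pink 6, Teal 10, Purple 7. Green eliminated.
Round 4: Pink 6, Teal 10, Purple 12. Pink eliminated.
Round 5: Teal 10, Purple 18. Purple has a majority (≥15).

Purple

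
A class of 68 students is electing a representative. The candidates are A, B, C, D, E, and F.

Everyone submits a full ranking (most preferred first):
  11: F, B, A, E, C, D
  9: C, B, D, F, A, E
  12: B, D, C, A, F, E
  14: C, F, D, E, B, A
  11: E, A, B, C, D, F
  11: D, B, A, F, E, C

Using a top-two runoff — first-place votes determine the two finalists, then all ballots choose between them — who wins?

Round 1 first-place votes: A 0, B 12, C 23, D 11, E 11, F 11. C and B advance.
Runoff: C is ranked above B on 23 ballots, B above C on 45.

B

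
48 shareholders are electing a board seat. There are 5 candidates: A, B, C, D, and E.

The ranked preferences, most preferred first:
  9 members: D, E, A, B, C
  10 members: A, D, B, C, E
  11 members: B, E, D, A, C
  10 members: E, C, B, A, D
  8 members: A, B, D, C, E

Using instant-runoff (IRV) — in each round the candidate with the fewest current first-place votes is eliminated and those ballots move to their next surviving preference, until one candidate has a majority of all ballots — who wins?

E

Round 1: A 18, B 11, C 0, D 9, E 10. C eliminated.
Round 2: A 18, B 11, D 9, E 10. D eliminated.
Round 3: A 18, B 11, E 19. B eliminated.
Round 4: A 18, E 30. E has a majority (≥25).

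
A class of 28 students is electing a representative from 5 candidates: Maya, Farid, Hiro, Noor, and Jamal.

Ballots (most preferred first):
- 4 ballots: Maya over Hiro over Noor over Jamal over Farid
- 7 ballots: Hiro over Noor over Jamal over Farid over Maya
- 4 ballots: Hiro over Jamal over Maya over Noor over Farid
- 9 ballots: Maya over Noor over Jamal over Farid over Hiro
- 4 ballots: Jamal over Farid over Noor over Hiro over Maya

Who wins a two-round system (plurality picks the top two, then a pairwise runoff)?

Round 1 first-place votes: Maya 13, Farid 0, Hiro 11, Noor 0, Jamal 4. Maya and Hiro advance.
Runoff: Maya is ranked above Hiro on 13 ballots, Hiro above Maya on 15.

Hiro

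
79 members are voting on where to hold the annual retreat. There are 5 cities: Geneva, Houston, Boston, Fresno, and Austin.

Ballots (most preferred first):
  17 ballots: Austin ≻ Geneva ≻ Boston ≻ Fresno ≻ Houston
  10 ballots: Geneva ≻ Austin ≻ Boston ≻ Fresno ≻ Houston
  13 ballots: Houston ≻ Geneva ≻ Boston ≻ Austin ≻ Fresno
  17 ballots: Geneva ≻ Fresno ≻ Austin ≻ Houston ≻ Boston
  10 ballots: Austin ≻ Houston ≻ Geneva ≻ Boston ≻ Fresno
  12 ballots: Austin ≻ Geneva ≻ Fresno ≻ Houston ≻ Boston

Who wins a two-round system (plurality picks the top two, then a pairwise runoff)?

Geneva

Round 1 first-place votes: Geneva 27, Houston 13, Boston 0, Fresno 0, Austin 39. Austin and Geneva advance.
Runoff: Austin is ranked above Geneva on 39 ballots, Geneva above Austin on 40.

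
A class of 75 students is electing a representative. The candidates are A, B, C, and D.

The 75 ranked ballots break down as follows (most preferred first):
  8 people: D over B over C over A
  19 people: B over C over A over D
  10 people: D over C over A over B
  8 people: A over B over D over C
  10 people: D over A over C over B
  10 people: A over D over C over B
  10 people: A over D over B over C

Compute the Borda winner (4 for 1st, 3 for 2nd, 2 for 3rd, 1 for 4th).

A: 8×1 + 19×2 + 10×2 + 8×4 + 10×3 + 10×4 + 10×4 = 208
B: 8×3 + 19×4 + 10×1 + 8×3 + 10×1 + 10×1 + 10×2 = 174
C: 8×2 + 19×3 + 10×3 + 8×1 + 10×2 + 10×2 + 10×1 = 161
D: 8×4 + 19×1 + 10×4 + 8×2 + 10×4 + 10×3 + 10×3 = 207

A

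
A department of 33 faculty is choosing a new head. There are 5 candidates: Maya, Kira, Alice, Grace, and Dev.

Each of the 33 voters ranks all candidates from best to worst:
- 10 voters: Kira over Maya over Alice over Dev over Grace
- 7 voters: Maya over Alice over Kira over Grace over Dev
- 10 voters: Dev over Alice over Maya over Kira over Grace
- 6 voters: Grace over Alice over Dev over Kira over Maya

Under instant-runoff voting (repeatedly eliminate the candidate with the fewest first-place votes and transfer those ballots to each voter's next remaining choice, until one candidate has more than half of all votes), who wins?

Kira

Round 1: Maya 7, Kira 10, Alice 0, Grace 6, Dev 10. Alice eliminated.
Round 2: Maya 7, Kira 10, Grace 6, Dev 10. Grace eliminated.
Round 3: Maya 7, Kira 10, Dev 16. Maya eliminated.
Round 4: Kira 17, Dev 16. Kira has a majority (≥17).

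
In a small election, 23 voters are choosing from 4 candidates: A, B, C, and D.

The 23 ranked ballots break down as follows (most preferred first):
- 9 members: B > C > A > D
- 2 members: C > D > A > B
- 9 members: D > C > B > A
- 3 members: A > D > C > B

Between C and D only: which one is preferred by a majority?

D

C is ranked above D on 11 ballots; D above C on 12.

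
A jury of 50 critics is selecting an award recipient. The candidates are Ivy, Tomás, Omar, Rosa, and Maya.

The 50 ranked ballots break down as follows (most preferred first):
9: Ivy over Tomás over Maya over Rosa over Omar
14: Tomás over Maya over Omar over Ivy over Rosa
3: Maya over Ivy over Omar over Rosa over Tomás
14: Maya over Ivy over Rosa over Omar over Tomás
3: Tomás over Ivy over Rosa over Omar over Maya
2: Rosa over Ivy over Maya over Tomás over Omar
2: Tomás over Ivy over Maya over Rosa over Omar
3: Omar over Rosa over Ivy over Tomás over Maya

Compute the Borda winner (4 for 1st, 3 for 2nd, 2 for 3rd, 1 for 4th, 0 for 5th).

Ivy: 9×4 + 14×1 + 3×3 + 14×3 + 3×3 + 2×3 + 2×3 + 3×2 = 128
Tomás: 9×3 + 14×4 + 3×0 + 14×0 + 3×4 + 2×1 + 2×4 + 3×1 = 108
Omar: 9×0 + 14×2 + 3×2 + 14×1 + 3×1 + 2×0 + 2×0 + 3×4 = 63
Rosa: 9×1 + 14×0 + 3×1 + 14×2 + 3×2 + 2×4 + 2×1 + 3×3 = 65
Maya: 9×2 + 14×3 + 3×4 + 14×4 + 3×0 + 2×2 + 2×2 + 3×0 = 136

Maya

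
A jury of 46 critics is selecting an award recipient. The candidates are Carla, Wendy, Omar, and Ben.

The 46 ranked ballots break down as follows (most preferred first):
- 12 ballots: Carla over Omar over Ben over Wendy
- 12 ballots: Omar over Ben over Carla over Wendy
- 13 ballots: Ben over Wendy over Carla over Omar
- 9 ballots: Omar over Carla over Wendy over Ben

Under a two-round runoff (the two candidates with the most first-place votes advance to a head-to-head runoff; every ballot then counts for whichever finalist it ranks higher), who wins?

Omar

Round 1 first-place votes: Carla 12, Wendy 0, Omar 21, Ben 13. Omar and Ben advance.
Runoff: Omar is ranked above Ben on 33 ballots, Ben above Omar on 13.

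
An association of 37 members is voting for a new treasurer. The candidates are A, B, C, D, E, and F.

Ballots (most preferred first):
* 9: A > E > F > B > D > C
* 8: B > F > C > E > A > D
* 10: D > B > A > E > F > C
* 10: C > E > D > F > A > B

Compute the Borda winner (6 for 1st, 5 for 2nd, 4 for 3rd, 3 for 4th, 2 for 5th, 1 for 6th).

E

A: 9×6 + 8×2 + 10×4 + 10×2 = 130
B: 9×3 + 8×6 + 10×5 + 10×1 = 135
C: 9×1 + 8×4 + 10×1 + 10×6 = 111
D: 9×2 + 8×1 + 10×6 + 10×4 = 126
E: 9×5 + 8×3 + 10×3 + 10×5 = 149
F: 9×4 + 8×5 + 10×2 + 10×3 = 126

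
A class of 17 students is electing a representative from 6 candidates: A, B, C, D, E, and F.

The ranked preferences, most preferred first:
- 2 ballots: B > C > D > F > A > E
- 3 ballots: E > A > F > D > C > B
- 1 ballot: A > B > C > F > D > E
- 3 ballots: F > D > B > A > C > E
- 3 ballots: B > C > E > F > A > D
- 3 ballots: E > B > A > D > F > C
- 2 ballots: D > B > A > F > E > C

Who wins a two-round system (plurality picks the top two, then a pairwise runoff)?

B

Round 1 first-place votes: A 1, B 5, C 0, D 2, E 6, F 3. E and B advance.
Runoff: E is ranked above B on 6 ballots, B above E on 11.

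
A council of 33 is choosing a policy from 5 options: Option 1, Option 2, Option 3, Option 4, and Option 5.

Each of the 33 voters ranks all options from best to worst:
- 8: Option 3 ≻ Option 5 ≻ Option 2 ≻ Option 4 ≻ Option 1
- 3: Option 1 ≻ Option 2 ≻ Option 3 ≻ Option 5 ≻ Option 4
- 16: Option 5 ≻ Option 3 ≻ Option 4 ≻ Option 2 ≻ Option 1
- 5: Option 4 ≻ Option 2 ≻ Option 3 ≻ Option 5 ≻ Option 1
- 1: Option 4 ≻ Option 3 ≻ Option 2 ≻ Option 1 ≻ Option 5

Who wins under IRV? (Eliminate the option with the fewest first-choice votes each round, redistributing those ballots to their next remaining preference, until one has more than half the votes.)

Option 3

Round 1: Option 1 3, Option 2 0, Option 3 8, Option 4 6, Option 5 16. Option 2 eliminated.
Round 2: Option 1 3, Option 3 8, Option 4 6, Option 5 16. Option 1 eliminated.
Round 3: Option 3 11, Option 4 6, Option 5 16. Option 4 eliminated.
Round 4: Option 3 17, Option 5 16. Option 3 has a majority (≥17).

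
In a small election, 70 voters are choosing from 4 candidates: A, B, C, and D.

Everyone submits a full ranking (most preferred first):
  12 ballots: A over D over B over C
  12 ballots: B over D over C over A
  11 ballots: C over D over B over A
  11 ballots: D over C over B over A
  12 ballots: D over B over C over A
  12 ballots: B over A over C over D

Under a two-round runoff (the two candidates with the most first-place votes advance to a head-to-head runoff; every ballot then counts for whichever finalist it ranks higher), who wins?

Round 1 first-place votes: A 12, B 24, C 11, D 23. B and D advance.
Runoff: B is ranked above D on 24 ballots, D above B on 46.

D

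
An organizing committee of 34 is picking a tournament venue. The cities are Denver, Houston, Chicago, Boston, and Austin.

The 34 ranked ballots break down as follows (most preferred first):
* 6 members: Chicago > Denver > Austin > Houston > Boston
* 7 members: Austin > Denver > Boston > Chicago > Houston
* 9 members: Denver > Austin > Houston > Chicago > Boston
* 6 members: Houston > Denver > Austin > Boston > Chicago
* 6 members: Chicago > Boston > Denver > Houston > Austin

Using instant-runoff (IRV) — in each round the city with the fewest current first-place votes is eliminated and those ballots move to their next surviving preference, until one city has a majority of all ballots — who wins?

Denver

Round 1: Denver 9, Houston 6, Chicago 12, Boston 0, Austin 7. Boston eliminated.
Round 2: Denver 9, Houston 6, Chicago 12, Austin 7. Houston eliminated.
Round 3: Denver 15, Chicago 12, Austin 7. Austin eliminated.
Round 4: Denver 22, Chicago 12. Denver has a majority (≥18).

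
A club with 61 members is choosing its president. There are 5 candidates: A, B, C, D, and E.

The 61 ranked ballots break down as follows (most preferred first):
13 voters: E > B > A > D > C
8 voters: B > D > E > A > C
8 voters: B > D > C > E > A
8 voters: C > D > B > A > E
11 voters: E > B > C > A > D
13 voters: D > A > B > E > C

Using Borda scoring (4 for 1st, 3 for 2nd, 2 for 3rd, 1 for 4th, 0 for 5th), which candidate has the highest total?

B

A: 13×2 + 8×1 + 8×0 + 8×1 + 11×1 + 13×3 = 92
B: 13×3 + 8×4 + 8×4 + 8×2 + 11×3 + 13×2 = 178
C: 13×0 + 8×0 + 8×2 + 8×4 + 11×2 + 13×0 = 70
D: 13×1 + 8×3 + 8×3 + 8×3 + 11×0 + 13×4 = 137
E: 13×4 + 8×2 + 8×1 + 8×0 + 11×4 + 13×1 = 133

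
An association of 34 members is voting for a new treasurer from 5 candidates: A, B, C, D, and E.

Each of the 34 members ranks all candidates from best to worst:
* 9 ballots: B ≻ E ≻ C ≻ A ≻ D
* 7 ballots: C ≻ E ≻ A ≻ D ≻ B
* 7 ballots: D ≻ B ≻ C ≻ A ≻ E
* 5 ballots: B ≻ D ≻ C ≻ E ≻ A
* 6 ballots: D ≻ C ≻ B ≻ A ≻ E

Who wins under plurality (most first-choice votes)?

B

First-place votes: A 0, B 14, C 7, D 13, E 0.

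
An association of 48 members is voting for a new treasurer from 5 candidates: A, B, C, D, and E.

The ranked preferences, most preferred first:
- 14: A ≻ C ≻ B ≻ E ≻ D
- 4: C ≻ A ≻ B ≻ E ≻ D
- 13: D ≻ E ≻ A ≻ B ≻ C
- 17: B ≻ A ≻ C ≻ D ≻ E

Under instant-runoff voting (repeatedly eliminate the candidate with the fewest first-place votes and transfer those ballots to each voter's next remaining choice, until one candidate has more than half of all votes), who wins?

A

Round 1: A 14, B 17, C 4, D 13, E 0. E eliminated.
Round 2: A 14, B 17, C 4, D 13. C eliminated.
Round 3: A 18, B 17, D 13. D eliminated.
Round 4: A 31, B 17. A has a majority (≥25).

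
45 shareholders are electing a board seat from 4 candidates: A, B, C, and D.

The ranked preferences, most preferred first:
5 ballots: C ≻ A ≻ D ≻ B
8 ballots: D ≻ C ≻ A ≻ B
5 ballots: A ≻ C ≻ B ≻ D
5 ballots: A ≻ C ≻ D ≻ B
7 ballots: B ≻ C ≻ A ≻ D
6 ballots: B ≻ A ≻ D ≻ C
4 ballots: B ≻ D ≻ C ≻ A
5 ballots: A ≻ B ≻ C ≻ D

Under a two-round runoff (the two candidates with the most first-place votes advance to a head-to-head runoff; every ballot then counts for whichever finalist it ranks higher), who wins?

Round 1 first-place votes: A 15, B 17, C 5, D 8. B and A advance.
Runoff: B is ranked above A on 17 ballots, A above B on 28.

A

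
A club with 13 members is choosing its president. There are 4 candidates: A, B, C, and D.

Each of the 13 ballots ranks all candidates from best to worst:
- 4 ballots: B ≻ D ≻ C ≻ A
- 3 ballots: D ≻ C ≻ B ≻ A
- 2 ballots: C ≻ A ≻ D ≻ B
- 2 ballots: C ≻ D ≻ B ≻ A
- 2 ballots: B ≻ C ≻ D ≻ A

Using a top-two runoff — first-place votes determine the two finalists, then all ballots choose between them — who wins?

Round 1 first-place votes: A 0, B 6, C 4, D 3. B and C advance.
Runoff: B is ranked above C on 6 ballots, C above B on 7.

C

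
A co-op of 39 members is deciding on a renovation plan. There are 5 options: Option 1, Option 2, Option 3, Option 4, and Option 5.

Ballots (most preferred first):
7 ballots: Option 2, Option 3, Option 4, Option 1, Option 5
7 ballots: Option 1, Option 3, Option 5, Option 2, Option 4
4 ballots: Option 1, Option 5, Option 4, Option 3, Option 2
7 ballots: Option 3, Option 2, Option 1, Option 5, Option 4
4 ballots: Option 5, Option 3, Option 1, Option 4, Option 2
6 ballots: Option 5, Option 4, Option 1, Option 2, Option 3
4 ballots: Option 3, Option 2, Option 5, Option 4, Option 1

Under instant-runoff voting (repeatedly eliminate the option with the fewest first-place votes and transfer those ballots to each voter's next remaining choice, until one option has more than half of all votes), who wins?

Option 3

Round 1: Option 1 11, Option 2 7, Option 3 11, Option 4 0, Option 5 10. Option 4 eliminated.
Round 2: Option 1 11, Option 2 7, Option 3 11, Option 5 10. Option 2 eliminated.
Round 3: Option 1 11, Option 3 18, Option 5 10. Option 5 eliminated.
Round 4: Option 1 17, Option 3 22. Option 3 has a majority (≥20).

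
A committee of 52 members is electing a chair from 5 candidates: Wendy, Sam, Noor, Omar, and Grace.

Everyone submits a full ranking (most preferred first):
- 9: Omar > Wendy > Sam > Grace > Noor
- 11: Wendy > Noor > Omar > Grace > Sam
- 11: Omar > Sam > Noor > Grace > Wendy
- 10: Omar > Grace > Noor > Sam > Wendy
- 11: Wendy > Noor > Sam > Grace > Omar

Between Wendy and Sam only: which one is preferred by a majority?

Wendy is ranked above Sam on 31 ballots; Sam above Wendy on 21.

Wendy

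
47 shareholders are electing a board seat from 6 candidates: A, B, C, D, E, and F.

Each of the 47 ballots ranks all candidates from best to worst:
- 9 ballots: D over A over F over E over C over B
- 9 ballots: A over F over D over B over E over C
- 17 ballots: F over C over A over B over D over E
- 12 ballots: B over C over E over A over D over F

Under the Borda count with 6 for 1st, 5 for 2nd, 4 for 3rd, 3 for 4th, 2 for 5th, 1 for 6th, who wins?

A

A: 9×5 + 9×6 + 17×4 + 12×3 = 203
B: 9×1 + 9×3 + 17×3 + 12×6 = 159
C: 9×2 + 9×1 + 17×5 + 12×5 = 172
D: 9×6 + 9×4 + 17×2 + 12×2 = 148
E: 9×3 + 9×2 + 17×1 + 12×4 = 110
F: 9×4 + 9×5 + 17×6 + 12×1 = 195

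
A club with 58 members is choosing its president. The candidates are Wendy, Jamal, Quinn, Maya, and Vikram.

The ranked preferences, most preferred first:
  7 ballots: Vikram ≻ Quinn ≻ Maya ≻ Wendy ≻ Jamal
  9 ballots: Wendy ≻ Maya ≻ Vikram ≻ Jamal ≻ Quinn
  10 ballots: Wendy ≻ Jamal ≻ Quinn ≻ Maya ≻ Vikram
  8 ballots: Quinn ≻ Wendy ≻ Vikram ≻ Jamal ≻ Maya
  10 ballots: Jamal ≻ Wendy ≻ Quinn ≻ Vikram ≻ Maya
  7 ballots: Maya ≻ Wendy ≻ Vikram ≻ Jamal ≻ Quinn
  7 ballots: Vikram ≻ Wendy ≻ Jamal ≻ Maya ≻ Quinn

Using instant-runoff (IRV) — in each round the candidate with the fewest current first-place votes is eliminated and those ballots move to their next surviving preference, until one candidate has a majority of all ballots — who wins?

Round 1: Wendy 19, Jamal 10, Quinn 8, Maya 7, Vikram 14. Maya eliminated.
Round 2: Wendy 26, Jamal 10, Quinn 8, Vikram 14. Quinn eliminated.
Round 3: Wendy 34, Jamal 10, Vikram 14. Wendy has a majority (≥30).

Wendy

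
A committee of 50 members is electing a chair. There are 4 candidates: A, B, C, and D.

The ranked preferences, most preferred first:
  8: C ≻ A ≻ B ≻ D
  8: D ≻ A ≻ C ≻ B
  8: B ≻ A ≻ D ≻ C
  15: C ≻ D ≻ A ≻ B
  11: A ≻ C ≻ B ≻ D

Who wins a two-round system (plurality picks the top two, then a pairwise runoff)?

A

Round 1 first-place votes: A 11, B 8, C 23, D 8. C and A advance.
Runoff: C is ranked above A on 23 ballots, A above C on 27.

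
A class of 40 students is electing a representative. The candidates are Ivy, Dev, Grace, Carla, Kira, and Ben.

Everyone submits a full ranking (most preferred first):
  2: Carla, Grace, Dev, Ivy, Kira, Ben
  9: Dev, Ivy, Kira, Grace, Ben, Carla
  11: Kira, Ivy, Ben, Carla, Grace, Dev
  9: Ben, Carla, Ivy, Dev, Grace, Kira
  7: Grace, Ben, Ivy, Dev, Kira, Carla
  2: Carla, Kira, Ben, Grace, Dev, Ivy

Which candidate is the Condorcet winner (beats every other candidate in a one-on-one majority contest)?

Ivy

Ivy vs Dev: 27–13
Ivy vs Grace: 29–11
Ivy vs Carla: 27–13
Ivy vs Kira: 27–13
Ivy vs Ben: 22–18
Ivy beats every other candidate.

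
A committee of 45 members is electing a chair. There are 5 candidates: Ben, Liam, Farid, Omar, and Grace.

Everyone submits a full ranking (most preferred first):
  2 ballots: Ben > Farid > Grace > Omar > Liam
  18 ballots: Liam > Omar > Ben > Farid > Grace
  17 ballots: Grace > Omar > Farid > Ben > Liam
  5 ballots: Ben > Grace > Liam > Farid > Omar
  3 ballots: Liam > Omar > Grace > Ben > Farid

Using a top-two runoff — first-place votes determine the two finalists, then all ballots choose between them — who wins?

Grace

Round 1 first-place votes: Ben 7, Liam 21, Farid 0, Omar 0, Grace 17. Liam and Grace advance.
Runoff: Liam is ranked above Grace on 21 ballots, Grace above Liam on 24.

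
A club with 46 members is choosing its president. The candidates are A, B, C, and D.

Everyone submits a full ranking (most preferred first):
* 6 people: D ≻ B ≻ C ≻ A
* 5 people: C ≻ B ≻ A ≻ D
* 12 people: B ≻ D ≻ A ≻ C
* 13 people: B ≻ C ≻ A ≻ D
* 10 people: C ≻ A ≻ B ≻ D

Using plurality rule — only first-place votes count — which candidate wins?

First-place votes: A 0, B 25, C 15, D 6.

B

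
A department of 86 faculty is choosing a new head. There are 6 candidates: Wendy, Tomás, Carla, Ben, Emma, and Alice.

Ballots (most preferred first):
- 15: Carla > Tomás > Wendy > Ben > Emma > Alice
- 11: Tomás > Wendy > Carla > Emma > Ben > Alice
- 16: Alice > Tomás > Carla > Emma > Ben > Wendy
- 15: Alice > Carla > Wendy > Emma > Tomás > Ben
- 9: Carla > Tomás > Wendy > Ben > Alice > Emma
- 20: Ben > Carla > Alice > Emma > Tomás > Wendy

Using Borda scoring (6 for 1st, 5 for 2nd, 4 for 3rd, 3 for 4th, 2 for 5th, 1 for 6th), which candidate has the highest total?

Wendy: 15×4 + 11×5 + 16×1 + 15×4 + 9×4 + 20×1 = 247
Tomás: 15×5 + 11×6 + 16×5 + 15×2 + 9×5 + 20×2 = 336
Carla: 15×6 + 11×4 + 16×4 + 15×5 + 9×6 + 20×5 = 427
Ben: 15×3 + 11×2 + 16×2 + 15×1 + 9×3 + 20×6 = 261
Emma: 15×2 + 11×3 + 16×3 + 15×3 + 9×1 + 20×3 = 225
Alice: 15×1 + 11×1 + 16×6 + 15×6 + 9×2 + 20×4 = 310

Carla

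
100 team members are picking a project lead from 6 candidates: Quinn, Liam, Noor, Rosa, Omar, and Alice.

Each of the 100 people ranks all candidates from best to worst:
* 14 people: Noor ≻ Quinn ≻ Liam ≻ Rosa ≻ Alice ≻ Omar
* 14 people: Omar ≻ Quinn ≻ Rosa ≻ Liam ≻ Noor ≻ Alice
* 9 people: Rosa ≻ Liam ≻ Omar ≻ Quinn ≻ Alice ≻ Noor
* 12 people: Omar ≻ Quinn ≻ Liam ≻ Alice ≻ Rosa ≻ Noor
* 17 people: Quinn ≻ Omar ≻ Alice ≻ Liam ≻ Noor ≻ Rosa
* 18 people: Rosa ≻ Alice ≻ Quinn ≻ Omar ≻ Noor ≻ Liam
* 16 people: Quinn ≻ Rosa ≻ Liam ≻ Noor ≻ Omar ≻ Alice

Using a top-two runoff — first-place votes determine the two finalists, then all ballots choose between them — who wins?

Round 1 first-place votes: Quinn 33, Liam 0, Noor 14, Rosa 27, Omar 26, Alice 0. Quinn and Rosa advance.
Runoff: Quinn is ranked above Rosa on 73 ballots, Rosa above Quinn on 27.

Quinn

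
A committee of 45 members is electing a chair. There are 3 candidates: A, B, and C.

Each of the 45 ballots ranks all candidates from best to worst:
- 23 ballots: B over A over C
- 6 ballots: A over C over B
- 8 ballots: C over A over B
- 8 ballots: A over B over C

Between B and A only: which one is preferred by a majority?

B

B is ranked above A on 23 ballots; A above B on 22.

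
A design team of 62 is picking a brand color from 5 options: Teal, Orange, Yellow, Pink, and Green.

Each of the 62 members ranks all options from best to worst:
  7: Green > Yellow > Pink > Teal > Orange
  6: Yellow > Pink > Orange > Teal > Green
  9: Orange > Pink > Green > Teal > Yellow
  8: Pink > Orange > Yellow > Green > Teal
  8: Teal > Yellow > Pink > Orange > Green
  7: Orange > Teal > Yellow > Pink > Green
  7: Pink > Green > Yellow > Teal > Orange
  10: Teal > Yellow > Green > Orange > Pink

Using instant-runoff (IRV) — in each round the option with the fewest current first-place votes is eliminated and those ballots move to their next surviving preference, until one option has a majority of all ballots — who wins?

Pink

Round 1: Teal 18, Orange 16, Yellow 6, Pink 15, Green 7. Yellow eliminated.
Round 2: Teal 18, Orange 16, Pink 21, Green 7. Green eliminated.
Round 3: Teal 18, Orange 16, Pink 28. Orange eliminated.
Round 4: Teal 25, Pink 37. Pink has a majority (≥32).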